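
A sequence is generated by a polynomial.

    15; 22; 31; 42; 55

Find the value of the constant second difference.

D1: 7, 9, 11, 13
D2: 2, 2, 2

2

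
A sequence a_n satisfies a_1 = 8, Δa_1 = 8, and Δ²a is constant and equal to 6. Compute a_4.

Build the table forward from the leading diagonal:
Δ²: 6, 6, 6, 6
Δ: 8, 14, 20, 26
a: 8, 16, 30, 50

50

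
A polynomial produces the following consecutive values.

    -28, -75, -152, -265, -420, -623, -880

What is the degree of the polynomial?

-47, -77, -113, -155, -203, -257
-30, -36, -42, -48, -54
-6, -6, -6, -6
The third differences are constant, so the polynomial has degree 3.

3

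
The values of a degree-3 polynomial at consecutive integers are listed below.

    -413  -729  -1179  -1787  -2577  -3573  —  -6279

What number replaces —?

Using the first 6 terms:
D1: -316, -450, -608, -790, -996
D2: -134, -158, -182, -206
D3: -24, -24, -24
Constant third difference = -24.
Extend forward: -206 − 24 = -230;  -996 − 230 = -1226;  -3573 − 1226 = -4799

-4799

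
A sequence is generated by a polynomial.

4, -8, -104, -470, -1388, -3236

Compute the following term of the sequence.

-6488

-12, -96, -366, -918, -1848
-84, -270, -552, -930
-186, -282, -378
-96, -96
The fourth differences are constant (-96).
-378 − 96 = -474;  -930 − 474 = -1404;  -1848 − 1404 = -3252;  -3236 − 3252 = -6488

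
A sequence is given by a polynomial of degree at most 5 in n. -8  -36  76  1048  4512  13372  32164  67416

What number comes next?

128008

Δ: -28 , 112 , 972 , 3464 , 8860 , 18792 , 35252
Δ²: 140 , 860 , 2492 , 5396 , 9932 , 16460
Δ³: 720 , 1632 , 2904 , 4536 , 6528
Δ⁴: 912 , 1272 , 1632 , 1992
Δ⁵: 360 , 360 , 360
Constant fifth difference = 360, so extend:
1992 + 360 = 2352;  6528 + 2352 = 8880;  16460 + 8880 = 25340;  35252 + 25340 = 60592;  67416 + 60592 = 128008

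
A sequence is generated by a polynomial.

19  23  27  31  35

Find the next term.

39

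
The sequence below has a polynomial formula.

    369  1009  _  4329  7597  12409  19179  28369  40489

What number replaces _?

Using the last 6 terms:
3268  4812  6770  9190  12120
1544  1958  2420  2930
414  462  510
48  48
Constant fourth difference = 48.
Extend backward: 414 − 48 = 366;  1544 − 366 = 1178;  3268 − 1178 = 2090;  4329 − 2090 = 2239

2239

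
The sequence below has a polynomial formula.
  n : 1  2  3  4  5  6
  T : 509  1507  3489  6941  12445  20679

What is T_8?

First differences: 998, 1982, 3452, 5504, 8234
Second differences: 984, 1470, 2052, 2730
Third differences: 486, 582, 678
Fourth differences: 96, 96
Fourth differences constant at 96.
678 + 96 = 774;  2730 + 774 = 3504;  8234 + 3504 = 11738;  20679 + 11738 = 32417
774 + 96 = 870;  3504 + 870 = 4374;  11738 + 4374 = 16112;  32417 + 16112 = 48529

48529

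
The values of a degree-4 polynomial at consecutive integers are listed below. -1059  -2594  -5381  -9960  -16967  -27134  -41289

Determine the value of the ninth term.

-85355

D1: -1535  -2787  -4579  -7007  -10167  -14155
D2: -1252  -1792  -2428  -3160  -3988
D3: -540  -636  -732  -828
D4: -96  -96  -96
Constant fourth difference = -96, so extend:
-828 − 96 = -924;  -3988 − 924 = -4912;  -14155 − 4912 = -19067;  -41289 − 19067 = -60356
-924 − 96 = -1020;  -4912 − 1020 = -5932;  -19067 − 5932 = -24999;  -60356 − 24999 = -85355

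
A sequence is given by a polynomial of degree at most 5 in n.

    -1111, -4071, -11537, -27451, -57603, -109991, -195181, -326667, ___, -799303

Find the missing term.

Using the first 8 terms:
First differences: -2960  -7466  -15914  -30152  -52388  -85190  -131486
Second differences: -4506  -8448  -14238  -22236  -32802  -46296
Third differences: -3942  -5790  -7998  -10566  -13494
Fourth differences: -1848  -2208  -2568  -2928
Fifth differences: -360  -360  -360
Constant fifth difference = -360.
Extend forward: -2928 − 360 = -3288;  -13494 − 3288 = -16782;  -46296 − 16782 = -63078;  -131486 − 63078 = -194564;  -326667 − 194564 = -521231

-521231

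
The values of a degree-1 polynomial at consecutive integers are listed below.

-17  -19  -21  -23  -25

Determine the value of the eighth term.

-31

D1: -2 , -2 , -2 , -2
The first differences are constant (-2).
-25 − 2 = -27
-27 − 2 = -29
-29 − 2 = -31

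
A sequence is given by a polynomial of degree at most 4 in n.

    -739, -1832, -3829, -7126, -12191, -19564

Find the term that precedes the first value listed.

First differences: -1093  -1997  -3297  -5065  -7373
Second differences: -904  -1300  -1768  -2308
Third differences: -396  -468  -540
Fourth differences: -72  -72
The fourth differences are constant at -72.
Work back: -396 + 72 = -324;  -904 + 324 = -580;  -1093 + 580 = -513;  -739 + 513 = -226

-226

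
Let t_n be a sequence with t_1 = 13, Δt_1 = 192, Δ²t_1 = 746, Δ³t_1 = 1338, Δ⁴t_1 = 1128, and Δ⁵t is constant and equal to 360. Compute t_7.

Build the table forward from the leading diagonal:
Δ⁵: 360, 360, 360, 360, 360, 360, 360
Δ⁴: 1128, 1488, 1848, 2208, 2568, 2928, 3288
Δ³: 1338, 2466, 3954, 5802, 8010, 10578, 13506
Δ²: 746, 2084, 4550, 8504, 14306, 22316, 32894
Δ: 192, 938, 3022, 7572, 16076, 30382, 52698
t: 13, 205, 1143, 4165, 11737, 27813, 58195

58195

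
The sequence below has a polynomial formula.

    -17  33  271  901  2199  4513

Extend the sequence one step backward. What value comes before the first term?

Δ: 50, 238, 630, 1298, 2314
Δ²: 188, 392, 668, 1016
Δ³: 204, 276, 348
Δ⁴: 72, 72
The fourth differences are constant at 72.
Work back: 204 − 72 = 132;  188 − 132 = 56;  50 − 56 = -6;  -17 + 6 = -11

-11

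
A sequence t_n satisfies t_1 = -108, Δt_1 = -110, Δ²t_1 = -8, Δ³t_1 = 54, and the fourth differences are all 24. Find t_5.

Build the table forward from the leading diagonal:
Fourth differences: 24, 24, 24, 24, 24
Third differences: 54, 78, 102, 126, 150
Second differences: -8, 46, 124, 226, 352
First differences: -110, -118, -72, 52, 278
t: -108, -218, -336, -408, -356

-356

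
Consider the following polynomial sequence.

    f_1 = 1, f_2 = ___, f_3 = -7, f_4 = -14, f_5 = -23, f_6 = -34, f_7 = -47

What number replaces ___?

Using the last 5 terms:
First differences: -7  -9  -11  -13
Second differences: -2  -2  -2
Constant second difference = -2.
Extend backward: -7 + 2 = -5;  -7 + 5 = -2

-2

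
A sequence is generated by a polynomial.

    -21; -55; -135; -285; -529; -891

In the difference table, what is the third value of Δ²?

-94

D1: -34, -80, -150, -244, -362
D2: -46, -70, -94, -118
D3: -24, -24, -24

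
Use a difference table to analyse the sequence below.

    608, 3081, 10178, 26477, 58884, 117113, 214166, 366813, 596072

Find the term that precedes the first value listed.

2473, 7097, 16299, 32407, 58229, 97053, 152647, 229259
4624, 9202, 16108, 25822, 38824, 55594, 76612
4578, 6906, 9714, 13002, 16770, 21018
2328, 2808, 3288, 3768, 4248
480, 480, 480, 480
The fifth differences are constant at 480.
Work back: 2328 − 480 = 1848;  4578 − 1848 = 2730;  4624 − 2730 = 1894;  2473 − 1894 = 579;  608 − 579 = 29

29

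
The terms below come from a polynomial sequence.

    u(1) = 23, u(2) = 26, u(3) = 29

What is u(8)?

44

D1: 3, 3
The first differences are constant (3).
29 + 3 = 32
32 + 3 = 35
35 + 3 = 38
38 + 3 = 41
41 + 3 = 44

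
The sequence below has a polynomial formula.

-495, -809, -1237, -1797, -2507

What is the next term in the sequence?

-3385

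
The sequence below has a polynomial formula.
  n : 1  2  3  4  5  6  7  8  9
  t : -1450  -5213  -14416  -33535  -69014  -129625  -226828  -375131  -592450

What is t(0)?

-3763  -9203  -19119  -35479  -60611  -97203  -148303  -217319
-5440  -9916  -16360  -25132  -36592  -51100  -69016
-4476  -6444  -8772  -11460  -14508  -17916
-1968  -2328  -2688  -3048  -3408
-360  -360  -360  -360
The fifth differences are constant at -360.
Work back: -1968 + 360 = -1608;  -4476 + 1608 = -2868;  -5440 + 2868 = -2572;  -3763 + 2572 = -1191;  -1450 + 1191 = -259

-259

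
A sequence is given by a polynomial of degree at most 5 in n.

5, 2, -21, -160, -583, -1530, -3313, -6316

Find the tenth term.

-17878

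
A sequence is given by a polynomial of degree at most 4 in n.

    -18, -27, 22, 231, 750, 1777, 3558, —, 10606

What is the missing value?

6387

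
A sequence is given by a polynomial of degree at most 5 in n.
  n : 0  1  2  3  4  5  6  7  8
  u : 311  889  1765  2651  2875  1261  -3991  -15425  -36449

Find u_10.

-125939

Δ: 578, 876, 886, 224, -1614, -5252, -11434, -21024
Δ²: 298, 10, -662, -1838, -3638, -6182, -9590
Δ³: -288, -672, -1176, -1800, -2544, -3408
Δ⁴: -384, -504, -624, -744, -864
Δ⁵: -120, -120, -120, -120
The fifth differences are constant (-120).
-864 − 120 = -984;  -3408 − 984 = -4392;  -9590 − 4392 = -13982;  -21024 − 13982 = -35006;  -36449 − 35006 = -71455
-984 − 120 = -1104;  -4392 − 1104 = -5496;  -13982 − 5496 = -19478;  -35006 − 19478 = -54484;  -71455 − 54484 = -125939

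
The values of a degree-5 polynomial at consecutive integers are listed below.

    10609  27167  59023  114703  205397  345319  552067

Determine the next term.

First differences: 16558 , 31856 , 55680 , 90694 , 139922 , 206748
Second differences: 15298 , 23824 , 35014 , 49228 , 66826
Third differences: 8526 , 11190 , 14214 , 17598
Fourth differences: 2664 , 3024 , 3384
Fifth differences: 360 , 360
Fifth differences constant at 360.
3384 + 360 = 3744;  17598 + 3744 = 21342;  66826 + 21342 = 88168;  206748 + 88168 = 294916;  552067 + 294916 = 846983

846983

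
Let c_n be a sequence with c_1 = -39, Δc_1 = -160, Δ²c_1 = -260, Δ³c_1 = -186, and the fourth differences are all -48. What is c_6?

Build the table forward from the leading diagonal:
Δ⁴: -48, -48, -48, -48, -48, -48
Δ³: -186, -234, -282, -330, -378, -426
Δ²: -260, -446, -680, -962, -1292, -1670
Δ: -160, -420, -866, -1546, -2508, -3800
c: -39, -199, -619, -1485, -3031, -5539

-5539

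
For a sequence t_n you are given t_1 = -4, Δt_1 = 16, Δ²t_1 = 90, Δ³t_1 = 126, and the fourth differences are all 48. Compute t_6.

Build the table forward from the leading diagonal:
Fourth differences: 48, 48, 48, 48, 48, 48
Third differences: 126, 174, 222, 270, 318, 366
Second differences: 90, 216, 390, 612, 882, 1200
First differences: 16, 106, 322, 712, 1324, 2206
t: -4, 12, 118, 440, 1152, 2476

2476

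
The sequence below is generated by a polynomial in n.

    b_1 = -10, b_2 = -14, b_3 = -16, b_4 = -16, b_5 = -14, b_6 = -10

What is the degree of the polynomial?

D1: -4, -2, 0, 2, 4
D2: 2, 2, 2, 2
The second differences are constant, so the polynomial has degree 2.

2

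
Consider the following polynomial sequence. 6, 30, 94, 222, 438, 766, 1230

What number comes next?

24 , 64 , 128 , 216 , 328 , 464
40 , 64 , 88 , 112 , 136
24 , 24 , 24 , 24
The third differences are constant (24).
136 + 24 = 160;  464 + 160 = 624;  1230 + 624 = 1854

1854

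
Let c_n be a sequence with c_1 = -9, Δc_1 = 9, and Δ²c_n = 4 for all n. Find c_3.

Build the table forward from the leading diagonal:
Δ²: 4, 4, 4
Δ: 9, 13, 17
c: -9, 0, 13

13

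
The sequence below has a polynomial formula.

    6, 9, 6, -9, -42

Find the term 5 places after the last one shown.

3, -3, -15, -33
-6, -12, -18
-6, -6
Constant third difference = -6, so extend:
-18 − 6 = -24;  -33 − 24 = -57;  -42 − 57 = -99
-24 − 6 = -30;  -57 − 30 = -87;  -99 − 87 = -186
-30 − 6 = -36;  -87 − 36 = -123;  -186 − 123 = -309
-36 − 6 = -42;  -123 − 42 = -165;  -309 − 165 = -474
-42 − 6 = -48;  -165 − 48 = -213;  -474 − 213 = -687

-687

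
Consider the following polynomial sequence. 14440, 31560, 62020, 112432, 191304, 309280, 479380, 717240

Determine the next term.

17120, 30460, 50412, 78872, 117976, 170100, 237860
13340, 19952, 28460, 39104, 52124, 67760
6612, 8508, 10644, 13020, 15636
1896, 2136, 2376, 2616
240, 240, 240
Constant fifth difference = 240, so extend:
2616 + 240 = 2856;  15636 + 2856 = 18492;  67760 + 18492 = 86252;  237860 + 86252 = 324112;  717240 + 324112 = 1041352

1041352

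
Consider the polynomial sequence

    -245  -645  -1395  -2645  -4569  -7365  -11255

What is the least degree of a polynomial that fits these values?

First differences: -400, -750, -1250, -1924, -2796, -3890
Second differences: -350, -500, -674, -872, -1094
Third differences: -150, -174, -198, -222
Fourth differences: -24, -24, -24
The fourth differences are constant, so the polynomial has degree 4.

4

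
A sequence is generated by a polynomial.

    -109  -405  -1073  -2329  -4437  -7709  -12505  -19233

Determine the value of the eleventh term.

-55809

-296  -668  -1256  -2108  -3272  -4796  -6728
-372  -588  -852  -1164  -1524  -1932
-216  -264  -312  -360  -408
-48  -48  -48  -48
The fourth differences are constant (-48).
-408 − 48 = -456;  -1932 − 456 = -2388;  -6728 − 2388 = -9116;  -19233 − 9116 = -28349
-456 − 48 = -504;  -2388 − 504 = -2892;  -9116 − 2892 = -12008;  -28349 − 12008 = -40357
-504 − 48 = -552;  -2892 − 552 = -3444;  -12008 − 3444 = -15452;  -40357 − 15452 = -55809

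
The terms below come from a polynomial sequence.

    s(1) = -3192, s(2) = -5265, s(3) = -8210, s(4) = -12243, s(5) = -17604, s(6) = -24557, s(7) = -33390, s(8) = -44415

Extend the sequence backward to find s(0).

D1: -2073, -2945, -4033, -5361, -6953, -8833, -11025
D2: -872, -1088, -1328, -1592, -1880, -2192
D3: -216, -240, -264, -288, -312
D4: -24, -24, -24, -24
The fourth differences are constant at -24.
Work back: -216 + 24 = -192;  -872 + 192 = -680;  -2073 + 680 = -1393;  -3192 + 1393 = -1799

-1799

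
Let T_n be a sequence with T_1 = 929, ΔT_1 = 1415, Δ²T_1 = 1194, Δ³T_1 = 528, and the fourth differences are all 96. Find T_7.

Build the table forward from the leading diagonal:
D4: 96, 96, 96, 96, 96, 96, 96
D3: 528, 624, 720, 816, 912, 1008, 1104
D2: 1194, 1722, 2346, 3066, 3882, 4794, 5802
D1: 1415, 2609, 4331, 6677, 9743, 13625, 18419
T: 929, 2344, 4953, 9284, 15961, 25704, 39329

39329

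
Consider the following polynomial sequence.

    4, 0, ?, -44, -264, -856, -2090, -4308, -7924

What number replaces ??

2

Using the last 6 terms:
Δ: -220  -592  -1234  -2218  -3616
Δ²: -372  -642  -984  -1398
Δ³: -270  -342  -414
Δ⁴: -72  -72
Constant fourth difference = -72.
Extend backward: -270 + 72 = -198;  -372 + 198 = -174;  -220 + 174 = -46;  -44 + 46 = 2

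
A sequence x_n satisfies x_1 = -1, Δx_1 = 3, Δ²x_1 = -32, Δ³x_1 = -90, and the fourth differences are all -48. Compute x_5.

Build the table forward from the leading diagonal:
Δ⁴: -48, -48, -48, -48, -48
Δ³: -90, -138, -186, -234, -282
Δ²: -32, -122, -260, -446, -680
Δ: 3, -29, -151, -411, -857
x: -1, 2, -27, -178, -589

-589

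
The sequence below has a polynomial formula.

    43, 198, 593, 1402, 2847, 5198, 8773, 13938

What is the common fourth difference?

Δ: 155, 395, 809, 1445, 2351, 3575, 5165
Δ²: 240, 414, 636, 906, 1224, 1590
Δ³: 174, 222, 270, 318, 366
Δ⁴: 48, 48, 48, 48

48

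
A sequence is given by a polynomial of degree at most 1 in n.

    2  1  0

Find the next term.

-1

Δ: -1 , -1
First differences constant at -1.
0 − 1 = -1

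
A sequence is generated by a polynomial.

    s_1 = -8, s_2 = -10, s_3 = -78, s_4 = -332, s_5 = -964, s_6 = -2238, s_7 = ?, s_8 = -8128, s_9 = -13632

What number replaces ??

-4490

Using the first 6 terms:
First differences: -2  -68  -254  -632  -1274
Second differences: -66  -186  -378  -642
Third differences: -120  -192  -264
Fourth differences: -72  -72
Constant fourth difference = -72.
Extend forward: -264 − 72 = -336;  -642 − 336 = -978;  -1274 − 978 = -2252;  -2238 − 2252 = -4490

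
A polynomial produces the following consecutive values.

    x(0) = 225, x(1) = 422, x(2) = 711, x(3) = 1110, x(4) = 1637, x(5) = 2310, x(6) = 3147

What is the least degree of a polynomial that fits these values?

3

Δ: 197, 289, 399, 527, 673, 837
Δ²: 92, 110, 128, 146, 164
Δ³: 18, 18, 18, 18
The third differences are constant, so the polynomial has degree 3.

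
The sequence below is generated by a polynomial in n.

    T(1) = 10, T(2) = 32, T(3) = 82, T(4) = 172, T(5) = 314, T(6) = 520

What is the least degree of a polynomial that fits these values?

3

First differences: 22, 50, 90, 142, 206
Second differences: 28, 40, 52, 64
Third differences: 12, 12, 12
The third differences are constant, so the polynomial has degree 3.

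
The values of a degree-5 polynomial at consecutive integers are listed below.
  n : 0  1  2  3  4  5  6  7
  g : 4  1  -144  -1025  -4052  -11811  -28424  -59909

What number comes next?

-114540

D1: -3  -145  -881  -3027  -7759  -16613  -31485
D2: -142  -736  -2146  -4732  -8854  -14872
D3: -594  -1410  -2586  -4122  -6018
D4: -816  -1176  -1536  -1896
D5: -360  -360  -360
The fifth differences are constant (-360).
-1896 − 360 = -2256;  -6018 − 2256 = -8274;  -14872 − 8274 = -23146;  -31485 − 23146 = -54631;  -59909 − 54631 = -114540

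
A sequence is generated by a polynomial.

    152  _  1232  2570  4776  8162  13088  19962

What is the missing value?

498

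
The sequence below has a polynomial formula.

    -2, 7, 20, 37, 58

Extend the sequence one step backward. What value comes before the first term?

-7

9  13  17  21
4  4  4
The second differences are constant at 4.
Work back: 9 − 4 = 5;  -2 − 5 = -7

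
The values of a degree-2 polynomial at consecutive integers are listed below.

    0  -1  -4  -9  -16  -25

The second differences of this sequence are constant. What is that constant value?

Δ: -1, -3, -5, -7, -9
Δ²: -2, -2, -2, -2

-2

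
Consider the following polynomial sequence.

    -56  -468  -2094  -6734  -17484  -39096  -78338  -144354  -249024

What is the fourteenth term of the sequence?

-2004864

Δ: -412, -1626, -4640, -10750, -21612, -39242, -66016, -104670
Δ²: -1214, -3014, -6110, -10862, -17630, -26774, -38654
Δ³: -1800, -3096, -4752, -6768, -9144, -11880
Δ⁴: -1296, -1656, -2016, -2376, -2736
Δ⁵: -360, -360, -360, -360
Fifth differences constant at -360.
-2736 − 360 = -3096;  -11880 − 3096 = -14976;  -38654 − 14976 = -53630;  -104670 − 53630 = -158300;  -249024 − 158300 = -407324
-3096 − 360 = -3456;  -14976 − 3456 = -18432;  -53630 − 18432 = -72062;  -158300 − 72062 = -230362;  -407324 − 230362 = -637686
-3456 − 360 = -3816;  -18432 − 3816 = -22248;  -72062 − 22248 = -94310;  -230362 − 94310 = -324672;  -637686 − 324672 = -962358
-3816 − 360 = -4176;  -22248 − 4176 = -26424;  -94310 − 26424 = -120734;  -324672 − 120734 = -445406;  -962358 − 445406 = -1407764
-4176 − 360 = -4536;  -26424 − 4536 = -30960;  -120734 − 30960 = -151694;  -445406 − 151694 = -597100;  -1407764 − 597100 = -2004864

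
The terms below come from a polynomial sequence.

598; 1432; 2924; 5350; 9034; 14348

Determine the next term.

21712

D1: 834  1492  2426  3684  5314
D2: 658  934  1258  1630
D3: 276  324  372
D4: 48  48
The fourth differences are constant (48).
372 + 48 = 420;  1630 + 420 = 2050;  5314 + 2050 = 7364;  14348 + 7364 = 21712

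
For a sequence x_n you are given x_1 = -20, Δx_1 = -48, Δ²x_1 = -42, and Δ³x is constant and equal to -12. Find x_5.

-512

Build the table forward from the leading diagonal:
D3: -12  -12  -12  -12  -12
D2: -42  -54  -66  -78  -90
D1: -48  -90  -144  -210  -288
x: -20  -68  -158  -302  -512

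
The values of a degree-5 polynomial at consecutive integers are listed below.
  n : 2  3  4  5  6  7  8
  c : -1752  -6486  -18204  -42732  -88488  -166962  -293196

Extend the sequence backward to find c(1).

Δ: -4734, -11718, -24528, -45756, -78474, -126234
Δ²: -6984, -12810, -21228, -32718, -47760
Δ³: -5826, -8418, -11490, -15042
Δ⁴: -2592, -3072, -3552
Δ⁵: -480, -480
The fifth differences are constant at -480.
Work back: -2592 + 480 = -2112;  -5826 + 2112 = -3714;  -6984 + 3714 = -3270;  -4734 + 3270 = -1464;  -1752 + 1464 = -288

-288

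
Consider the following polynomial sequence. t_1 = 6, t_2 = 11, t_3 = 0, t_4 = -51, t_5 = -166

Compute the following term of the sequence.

-369

5 , -11 , -51 , -115
-16 , -40 , -64
-24 , -24
Constant third difference = -24, so extend:
-64 − 24 = -88;  -115 − 88 = -203;  -166 − 203 = -369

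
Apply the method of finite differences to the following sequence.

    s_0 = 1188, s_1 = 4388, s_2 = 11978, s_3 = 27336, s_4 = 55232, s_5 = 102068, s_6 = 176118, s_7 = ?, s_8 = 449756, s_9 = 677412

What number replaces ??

Using the first 7 terms:
3200, 7590, 15358, 27896, 46836, 74050
4390, 7768, 12538, 18940, 27214
3378, 4770, 6402, 8274
1392, 1632, 1872
240, 240
Constant fifth difference = 240.
Extend forward: 1872 + 240 = 2112;  8274 + 2112 = 10386;  27214 + 10386 = 37600;  74050 + 37600 = 111650;  176118 + 111650 = 287768

287768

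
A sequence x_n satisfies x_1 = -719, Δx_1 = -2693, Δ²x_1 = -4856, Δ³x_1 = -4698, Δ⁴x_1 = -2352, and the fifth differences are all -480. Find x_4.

-28064

Build the table forward from the leading diagonal:
Fifth differences: -480  -480  -480  -480
Fourth differences: -2352  -2832  -3312  -3792
Third differences: -4698  -7050  -9882  -13194
Second differences: -4856  -9554  -16604  -26486
First differences: -2693  -7549  -17103  -33707
x: -719  -3412  -10961  -28064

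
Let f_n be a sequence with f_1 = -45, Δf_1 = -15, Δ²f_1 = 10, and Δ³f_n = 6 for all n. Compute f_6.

Build the table forward from the leading diagonal:
Third differences: 6, 6, 6, 6, 6, 6
Second differences: 10, 16, 22, 28, 34, 40
First differences: -15, -5, 11, 33, 61, 95
f: -45, -60, -65, -54, -21, 40

40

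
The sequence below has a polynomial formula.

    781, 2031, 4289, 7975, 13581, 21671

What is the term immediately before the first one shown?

1250  2258  3686  5606  8090
1008  1428  1920  2484
420  492  564
72  72
The fourth differences are constant at 72.
Work back: 420 − 72 = 348;  1008 − 348 = 660;  1250 − 660 = 590;  781 − 590 = 191

191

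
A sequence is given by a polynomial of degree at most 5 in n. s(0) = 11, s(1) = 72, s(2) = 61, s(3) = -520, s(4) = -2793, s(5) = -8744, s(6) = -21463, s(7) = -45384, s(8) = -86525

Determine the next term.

-152728

D1: 61, -11, -581, -2273, -5951, -12719, -23921, -41141
D2: -72, -570, -1692, -3678, -6768, -11202, -17220
D3: -498, -1122, -1986, -3090, -4434, -6018
D4: -624, -864, -1104, -1344, -1584
D5: -240, -240, -240, -240
Constant fifth difference = -240, so extend:
-1584 − 240 = -1824;  -6018 − 1824 = -7842;  -17220 − 7842 = -25062;  -41141 − 25062 = -66203;  -86525 − 66203 = -152728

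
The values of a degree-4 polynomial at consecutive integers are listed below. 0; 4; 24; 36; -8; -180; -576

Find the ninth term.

-2544

D1: 4  20  12  -44  -172  -396
D2: 16  -8  -56  -128  -224
D3: -24  -48  -72  -96
D4: -24  -24  -24
The fourth differences are constant (-24).
-96 − 24 = -120;  -224 − 120 = -344;  -396 − 344 = -740;  -576 − 740 = -1316
-120 − 24 = -144;  -344 − 144 = -488;  -740 − 488 = -1228;  -1316 − 1228 = -2544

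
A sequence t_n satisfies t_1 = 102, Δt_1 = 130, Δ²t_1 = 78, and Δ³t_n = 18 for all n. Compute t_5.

Build the table forward from the leading diagonal:
D3: 18, 18, 18, 18, 18
D2: 78, 96, 114, 132, 150
D1: 130, 208, 304, 418, 550
t: 102, 232, 440, 744, 1162

1162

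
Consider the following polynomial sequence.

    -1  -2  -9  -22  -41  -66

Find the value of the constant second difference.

-6

D1: -1, -7, -13, -19, -25
D2: -6, -6, -6, -6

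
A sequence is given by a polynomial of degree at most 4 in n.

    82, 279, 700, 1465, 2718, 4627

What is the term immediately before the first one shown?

197  421  765  1253  1909
224  344  488  656
120  144  168
24  24
The fourth differences are constant at 24.
Work back: 120 − 24 = 96;  224 − 96 = 128;  197 − 128 = 69;  82 − 69 = 13

13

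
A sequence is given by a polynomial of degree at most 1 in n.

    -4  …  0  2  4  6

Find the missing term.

Using the last 4 terms:
First differences: 2  2  2
Constant first difference = 2.
Extend backward: 0 − 2 = -2

-2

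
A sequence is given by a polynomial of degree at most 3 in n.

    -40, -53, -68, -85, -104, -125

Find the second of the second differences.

-2

Δ: -13, -15, -17, -19, -21
Δ²: -2, -2, -2, -2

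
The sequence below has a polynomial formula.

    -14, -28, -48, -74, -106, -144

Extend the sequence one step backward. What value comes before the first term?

-6

Δ: -14  -20  -26  -32  -38
Δ²: -6  -6  -6  -6
The second differences are constant at -6.
Work back: -14 + 6 = -8;  -14 + 8 = -6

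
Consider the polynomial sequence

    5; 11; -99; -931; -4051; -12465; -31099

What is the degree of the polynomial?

Δ: 6, -110, -832, -3120, -8414, -18634
Δ²: -116, -722, -2288, -5294, -10220
Δ³: -606, -1566, -3006, -4926
Δ⁴: -960, -1440, -1920
Δ⁵: -480, -480
The fifth differences are constant, so the polynomial has degree 5.

5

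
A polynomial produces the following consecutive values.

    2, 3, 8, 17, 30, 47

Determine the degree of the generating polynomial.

2

Δ: 1, 5, 9, 13, 17
Δ²: 4, 4, 4, 4
The second differences are constant, so the polynomial has degree 2.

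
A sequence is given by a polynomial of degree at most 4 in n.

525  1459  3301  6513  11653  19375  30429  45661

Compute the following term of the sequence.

934  1842  3212  5140  7722  11054  15232
908  1370  1928  2582  3332  4178
462  558  654  750  846
96  96  96  96
Fourth differences constant at 96.
846 + 96 = 942;  4178 + 942 = 5120;  15232 + 5120 = 20352;  45661 + 20352 = 66013

66013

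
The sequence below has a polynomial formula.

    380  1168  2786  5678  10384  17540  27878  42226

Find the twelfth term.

D1: 788, 1618, 2892, 4706, 7156, 10338, 14348
D2: 830, 1274, 1814, 2450, 3182, 4010
D3: 444, 540, 636, 732, 828
D4: 96, 96, 96, 96
Fourth differences constant at 96.
828 + 96 = 924;  4010 + 924 = 4934;  14348 + 4934 = 19282;  42226 + 19282 = 61508
924 + 96 = 1020;  4934 + 1020 = 5954;  19282 + 5954 = 25236;  61508 + 25236 = 86744
1020 + 96 = 1116;  5954 + 1116 = 7070;  25236 + 7070 = 32306;  86744 + 32306 = 119050
1116 + 96 = 1212;  7070 + 1212 = 8282;  32306 + 8282 = 40588;  119050 + 40588 = 159638

159638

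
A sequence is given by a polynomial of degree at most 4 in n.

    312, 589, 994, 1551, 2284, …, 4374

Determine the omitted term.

Using the first 5 terms:
Δ: 277  405  557  733
Δ²: 128  152  176
Δ³: 24  24
Constant third difference = 24.
Extend forward: 176 + 24 = 200;  733 + 200 = 933;  2284 + 933 = 3217

3217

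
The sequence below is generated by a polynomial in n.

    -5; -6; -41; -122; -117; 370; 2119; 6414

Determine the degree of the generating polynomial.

5

Δ: -1, -35, -81, 5, 487, 1749, 4295
Δ²: -34, -46, 86, 482, 1262, 2546
Δ³: -12, 132, 396, 780, 1284
Δ⁴: 144, 264, 384, 504
Δ⁵: 120, 120, 120
The fifth differences are constant, so the polynomial has degree 5.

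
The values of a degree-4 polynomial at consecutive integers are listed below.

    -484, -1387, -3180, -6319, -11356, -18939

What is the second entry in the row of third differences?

-552

First differences: -903, -1793, -3139, -5037, -7583
Second differences: -890, -1346, -1898, -2546
Third differences: -456, -552, -648
Fourth differences: -96, -96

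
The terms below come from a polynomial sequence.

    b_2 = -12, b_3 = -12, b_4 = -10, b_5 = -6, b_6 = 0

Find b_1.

Δ: 0, 2, 4, 6
Δ²: 2, 2, 2
The second differences are constant at 2.
Work back: 0 − 2 = -2;  -12 + 2 = -10

-10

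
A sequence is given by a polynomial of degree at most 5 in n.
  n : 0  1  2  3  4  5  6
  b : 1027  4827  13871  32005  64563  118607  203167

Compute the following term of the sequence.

329481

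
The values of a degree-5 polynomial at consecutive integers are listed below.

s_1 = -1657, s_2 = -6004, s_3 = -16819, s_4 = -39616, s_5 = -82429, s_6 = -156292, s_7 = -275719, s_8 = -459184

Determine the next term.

-729601

First differences: -4347, -10815, -22797, -42813, -73863, -119427, -183465
Second differences: -6468, -11982, -20016, -31050, -45564, -64038
Third differences: -5514, -8034, -11034, -14514, -18474
Fourth differences: -2520, -3000, -3480, -3960
Fifth differences: -480, -480, -480
Constant fifth difference = -480, so extend:
-3960 − 480 = -4440;  -18474 − 4440 = -22914;  -64038 − 22914 = -86952;  -183465 − 86952 = -270417;  -459184 − 270417 = -729601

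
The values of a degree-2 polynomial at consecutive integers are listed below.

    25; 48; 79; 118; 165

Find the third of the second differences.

D1: 23, 31, 39, 47
D2: 8, 8, 8

8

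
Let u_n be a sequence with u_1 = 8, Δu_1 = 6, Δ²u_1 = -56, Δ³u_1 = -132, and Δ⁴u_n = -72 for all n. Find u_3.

-36

Build the table forward from the leading diagonal:
Δ⁴: -72, -72, -72
Δ³: -132, -204, -276
Δ²: -56, -188, -392
Δ: 6, -50, -238
u: 8, 14, -36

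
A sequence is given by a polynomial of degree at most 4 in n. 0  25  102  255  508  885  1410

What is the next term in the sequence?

Δ: 25 , 77 , 153 , 253 , 377 , 525
Δ²: 52 , 76 , 100 , 124 , 148
Δ³: 24 , 24 , 24 , 24
The third differences are constant (24).
148 + 24 = 172;  525 + 172 = 697;  1410 + 697 = 2107

2107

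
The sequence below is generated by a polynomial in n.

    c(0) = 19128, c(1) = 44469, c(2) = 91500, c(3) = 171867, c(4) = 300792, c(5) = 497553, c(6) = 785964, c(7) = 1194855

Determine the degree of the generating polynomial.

D1: 25341, 47031, 80367, 128925, 196761, 288411, 408891
D2: 21690, 33336, 48558, 67836, 91650, 120480
D3: 11646, 15222, 19278, 23814, 28830
D4: 3576, 4056, 4536, 5016
D5: 480, 480, 480
The fifth differences are constant, so the polynomial has degree 5.

5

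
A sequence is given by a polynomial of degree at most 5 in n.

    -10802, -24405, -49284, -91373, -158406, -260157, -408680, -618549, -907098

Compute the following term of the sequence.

First differences: -13603, -24879, -42089, -67033, -101751, -148523, -209869, -288549
Second differences: -11276, -17210, -24944, -34718, -46772, -61346, -78680
Third differences: -5934, -7734, -9774, -12054, -14574, -17334
Fourth differences: -1800, -2040, -2280, -2520, -2760
Fifth differences: -240, -240, -240, -240
The fifth differences are constant (-240).
-2760 − 240 = -3000;  -17334 − 3000 = -20334;  -78680 − 20334 = -99014;  -288549 − 99014 = -387563;  -907098 − 387563 = -1294661

-1294661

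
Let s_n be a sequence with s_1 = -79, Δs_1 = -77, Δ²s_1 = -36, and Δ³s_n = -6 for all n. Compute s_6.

Build the table forward from the leading diagonal:
Third differences: -6  -6  -6  -6  -6  -6
Second differences: -36  -42  -48  -54  -60  -66
First differences: -77  -113  -155  -203  -257  -317
s: -79  -156  -269  -424  -627  -884

-884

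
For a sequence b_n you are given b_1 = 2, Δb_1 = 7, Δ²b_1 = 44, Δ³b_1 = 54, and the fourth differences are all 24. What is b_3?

60

Build the table forward from the leading diagonal:
Fourth differences: 24  24  24
Third differences: 54  78  102
Second differences: 44  98  176
First differences: 7  51  149
b: 2  9  60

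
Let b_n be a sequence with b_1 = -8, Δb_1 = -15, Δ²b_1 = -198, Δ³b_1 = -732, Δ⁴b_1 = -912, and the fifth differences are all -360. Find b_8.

Build the table forward from the leading diagonal:
D5: -360, -360, -360, -360, -360, -360, -360, -360
D4: -912, -1272, -1632, -1992, -2352, -2712, -3072, -3432
D3: -732, -1644, -2916, -4548, -6540, -8892, -11604, -14676
D2: -198, -930, -2574, -5490, -10038, -16578, -25470, -37074
D1: -15, -213, -1143, -3717, -9207, -19245, -35823, -61293
b: -8, -23, -236, -1379, -5096, -14303, -33548, -69371

-69371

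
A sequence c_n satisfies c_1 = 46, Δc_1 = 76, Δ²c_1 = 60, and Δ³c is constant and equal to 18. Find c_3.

Build the table forward from the leading diagonal:
Third differences: 18  18  18
Second differences: 60  78  96
First differences: 76  136  214
c: 46  122  258

258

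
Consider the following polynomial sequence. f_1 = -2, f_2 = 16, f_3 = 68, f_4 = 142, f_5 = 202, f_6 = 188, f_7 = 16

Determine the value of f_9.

-1258

First differences: 18 , 52 , 74 , 60 , -14 , -172
Second differences: 34 , 22 , -14 , -74 , -158
Third differences: -12 , -36 , -60 , -84
Fourth differences: -24 , -24 , -24
Constant fourth difference = -24, so extend:
-84 − 24 = -108;  -158 − 108 = -266;  -172 − 266 = -438;  16 − 438 = -422
-108 − 24 = -132;  -266 − 132 = -398;  -438 − 398 = -836;  -422 − 836 = -1258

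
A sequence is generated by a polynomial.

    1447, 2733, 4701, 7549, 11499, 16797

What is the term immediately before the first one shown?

669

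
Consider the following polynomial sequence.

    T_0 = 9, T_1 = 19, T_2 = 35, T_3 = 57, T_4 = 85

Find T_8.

257

D1: 10  16  22  28
D2: 6  6  6
The second differences are constant (6).
28 + 6 = 34;  85 + 34 = 119
34 + 6 = 40;  119 + 40 = 159
40 + 6 = 46;  159 + 46 = 205
46 + 6 = 52;  205 + 52 = 257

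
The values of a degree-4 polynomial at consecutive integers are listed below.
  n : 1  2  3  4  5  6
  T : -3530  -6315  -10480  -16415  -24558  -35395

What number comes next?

-2785  -4165  -5935  -8143  -10837
-1380  -1770  -2208  -2694
-390  -438  -486
-48  -48
Fourth differences constant at -48.
-486 − 48 = -534;  -2694 − 534 = -3228;  -10837 − 3228 = -14065;  -35395 − 14065 = -49460

-49460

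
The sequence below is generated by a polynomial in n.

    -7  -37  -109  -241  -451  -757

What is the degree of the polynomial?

3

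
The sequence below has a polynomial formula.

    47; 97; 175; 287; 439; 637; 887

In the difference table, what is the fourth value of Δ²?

46

First differences: 50, 78, 112, 152, 198, 250
Second differences: 28, 34, 40, 46, 52
Third differences: 6, 6, 6, 6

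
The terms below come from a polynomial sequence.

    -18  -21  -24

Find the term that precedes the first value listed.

-15

-3, -3
The first differences are constant at -3.
Work back: -18 + 3 = -15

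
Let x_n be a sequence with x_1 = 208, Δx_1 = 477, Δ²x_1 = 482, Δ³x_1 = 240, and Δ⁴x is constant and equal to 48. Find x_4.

3325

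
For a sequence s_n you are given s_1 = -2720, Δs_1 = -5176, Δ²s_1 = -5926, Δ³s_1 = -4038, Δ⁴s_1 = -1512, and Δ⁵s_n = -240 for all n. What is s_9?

-555464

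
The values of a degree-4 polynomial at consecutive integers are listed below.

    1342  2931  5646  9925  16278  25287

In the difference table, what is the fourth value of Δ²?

2656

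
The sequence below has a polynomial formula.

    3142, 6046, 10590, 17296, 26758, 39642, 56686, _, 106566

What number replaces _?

78700

Using the first 7 terms:
2904  4544  6706  9462  12884  17044
1640  2162  2756  3422  4160
522  594  666  738
72  72  72
Constant fourth difference = 72.
Extend forward: 738 + 72 = 810;  4160 + 810 = 4970;  17044 + 4970 = 22014;  56686 + 22014 = 78700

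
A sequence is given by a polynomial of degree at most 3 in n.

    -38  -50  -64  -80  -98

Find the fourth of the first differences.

First differences: -12, -14, -16, -18
Second differences: -2, -2, -2

-18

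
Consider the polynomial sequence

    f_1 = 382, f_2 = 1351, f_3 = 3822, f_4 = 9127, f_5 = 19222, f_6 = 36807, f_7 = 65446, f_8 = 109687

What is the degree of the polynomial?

5

Δ: 969, 2471, 5305, 10095, 17585, 28639, 44241
Δ²: 1502, 2834, 4790, 7490, 11054, 15602
Δ³: 1332, 1956, 2700, 3564, 4548
Δ⁴: 624, 744, 864, 984
Δ⁵: 120, 120, 120
The fifth differences are constant, so the polynomial has degree 5.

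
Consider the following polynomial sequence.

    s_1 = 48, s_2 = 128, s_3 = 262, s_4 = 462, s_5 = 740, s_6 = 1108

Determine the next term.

1578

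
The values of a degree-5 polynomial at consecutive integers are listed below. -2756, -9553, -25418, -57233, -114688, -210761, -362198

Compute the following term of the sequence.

-6797 , -15865 , -31815 , -57455 , -96073 , -151437
-9068 , -15950 , -25640 , -38618 , -55364
-6882 , -9690 , -12978 , -16746
-2808 , -3288 , -3768
-480 , -480
Fifth differences constant at -480.
-3768 − 480 = -4248;  -16746 − 4248 = -20994;  -55364 − 20994 = -76358;  -151437 − 76358 = -227795;  -362198 − 227795 = -589993

-589993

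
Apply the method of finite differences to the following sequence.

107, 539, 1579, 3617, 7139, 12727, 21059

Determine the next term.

32909

Δ: 432 , 1040 , 2038 , 3522 , 5588 , 8332
Δ²: 608 , 998 , 1484 , 2066 , 2744
Δ³: 390 , 486 , 582 , 678
Δ⁴: 96 , 96 , 96
Fourth differences constant at 96.
678 + 96 = 774;  2744 + 774 = 3518;  8332 + 3518 = 11850;  21059 + 11850 = 32909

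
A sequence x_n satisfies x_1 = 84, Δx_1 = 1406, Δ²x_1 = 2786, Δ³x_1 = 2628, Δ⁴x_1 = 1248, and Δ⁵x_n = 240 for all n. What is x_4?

Build the table forward from the leading diagonal:
D5: 240, 240, 240, 240
D4: 1248, 1488, 1728, 1968
D3: 2628, 3876, 5364, 7092
D2: 2786, 5414, 9290, 14654
D1: 1406, 4192, 9606, 18896
x: 84, 1490, 5682, 15288

15288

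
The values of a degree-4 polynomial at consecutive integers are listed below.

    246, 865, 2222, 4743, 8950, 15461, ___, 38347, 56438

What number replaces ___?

24990

Using the first 6 terms:
First differences: 619  1357  2521  4207  6511
Second differences: 738  1164  1686  2304
Third differences: 426  522  618
Fourth differences: 96  96
Constant fourth difference = 96.
Extend forward: 618 + 96 = 714;  2304 + 714 = 3018;  6511 + 3018 = 9529;  15461 + 9529 = 24990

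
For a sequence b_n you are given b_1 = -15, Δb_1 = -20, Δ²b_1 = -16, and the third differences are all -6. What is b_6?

-335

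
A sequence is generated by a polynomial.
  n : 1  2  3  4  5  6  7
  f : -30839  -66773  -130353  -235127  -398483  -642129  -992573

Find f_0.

-12363

-35934, -63580, -104774, -163356, -243646, -350444
-27646, -41194, -58582, -80290, -106798
-13548, -17388, -21708, -26508
-3840, -4320, -4800
-480, -480
The fifth differences are constant at -480.
Work back: -3840 + 480 = -3360;  -13548 + 3360 = -10188;  -27646 + 10188 = -17458;  -35934 + 17458 = -18476;  -30839 + 18476 = -12363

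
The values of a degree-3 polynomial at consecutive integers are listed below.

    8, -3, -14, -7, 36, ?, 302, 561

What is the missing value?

133

Using the first 5 terms:
Δ: -11  -11  7  43
Δ²: 0  18  36
Δ³: 18  18
Constant third difference = 18.
Extend forward: 36 + 18 = 54;  43 + 54 = 97;  36 + 97 = 133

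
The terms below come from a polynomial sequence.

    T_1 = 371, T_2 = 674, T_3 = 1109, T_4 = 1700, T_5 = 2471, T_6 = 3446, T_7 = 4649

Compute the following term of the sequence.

6104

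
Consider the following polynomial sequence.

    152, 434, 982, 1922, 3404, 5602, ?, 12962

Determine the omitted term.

8714

Using the first 6 terms:
D1: 282, 548, 940, 1482, 2198
D2: 266, 392, 542, 716
D3: 126, 150, 174
D4: 24, 24
Constant fourth difference = 24.
Extend forward: 174 + 24 = 198;  716 + 198 = 914;  2198 + 914 = 3112;  5602 + 3112 = 8714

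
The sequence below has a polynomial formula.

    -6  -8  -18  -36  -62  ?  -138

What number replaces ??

Using the first 5 terms:
Δ: -2, -10, -18, -26
Δ²: -8, -8, -8
Constant second difference = -8.
Extend forward: -26 − 8 = -34;  -62 − 34 = -96

-96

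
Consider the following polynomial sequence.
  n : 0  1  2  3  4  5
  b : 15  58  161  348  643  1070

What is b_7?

43  103  187  295  427
60  84  108  132
24  24  24
The third differences are constant (24).
132 + 24 = 156;  427 + 156 = 583;  1070 + 583 = 1653
156 + 24 = 180;  583 + 180 = 763;  1653 + 763 = 2416

2416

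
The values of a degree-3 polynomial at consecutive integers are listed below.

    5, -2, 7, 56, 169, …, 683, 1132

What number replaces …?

370

Using the first 5 terms:
-7  9  49  113
16  40  64
24  24
Constant third difference = 24.
Extend forward: 64 + 24 = 88;  113 + 88 = 201;  169 + 201 = 370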